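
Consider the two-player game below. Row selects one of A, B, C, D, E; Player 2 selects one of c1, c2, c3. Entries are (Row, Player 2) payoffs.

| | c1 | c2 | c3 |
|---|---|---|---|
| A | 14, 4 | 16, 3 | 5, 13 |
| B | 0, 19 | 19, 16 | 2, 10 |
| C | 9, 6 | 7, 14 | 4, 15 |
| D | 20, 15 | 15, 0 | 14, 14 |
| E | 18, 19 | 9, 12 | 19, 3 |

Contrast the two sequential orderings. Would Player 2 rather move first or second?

first

If Row leads: Player 2's best replies are A→c3, B→c1, C→c3, D→c1, E→c1; Row's induced payoffs 5, 0, 4, 20, 18; outcome (D, c1), payoffs (20, 15).
If Player 2 leads: Row's best replies are c1→D, c2→B, c3→E; Player 2's induced payoffs 15, 16, 3; outcome (B, c2), payoffs (19, 16).
Player 2 gets 16 moving first and 15 moving second, so Player 2 prefers to move first.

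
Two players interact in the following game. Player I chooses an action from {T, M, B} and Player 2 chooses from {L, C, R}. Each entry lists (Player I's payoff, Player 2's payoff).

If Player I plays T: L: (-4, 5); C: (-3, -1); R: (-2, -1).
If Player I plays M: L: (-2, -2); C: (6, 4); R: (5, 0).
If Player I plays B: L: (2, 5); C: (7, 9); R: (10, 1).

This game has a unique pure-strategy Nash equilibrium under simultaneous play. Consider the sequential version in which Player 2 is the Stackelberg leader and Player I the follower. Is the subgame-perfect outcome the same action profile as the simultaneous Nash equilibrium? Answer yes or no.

Work backward from Player I's decision.
- L: BR = B, leader payoff 5.
- C: BR = B, leader payoff 9.
- R: BR = B, leader payoff 1.
Player 2's induced payoffs are 5, 9, 1, so Player 2 commits to C. Subgame-perfect outcome: (B, C) with payoffs (7, 9).
Under simultaneous play:
Player I's best replies: L→B; C→B; R→B.
Player 2's best replies: T→L; M→C; B→C.
The unique mutual best reply is (B, C), giving (7, 9).
Sequential outcome (B, C) coincides with the Nash profile (B, C).

yes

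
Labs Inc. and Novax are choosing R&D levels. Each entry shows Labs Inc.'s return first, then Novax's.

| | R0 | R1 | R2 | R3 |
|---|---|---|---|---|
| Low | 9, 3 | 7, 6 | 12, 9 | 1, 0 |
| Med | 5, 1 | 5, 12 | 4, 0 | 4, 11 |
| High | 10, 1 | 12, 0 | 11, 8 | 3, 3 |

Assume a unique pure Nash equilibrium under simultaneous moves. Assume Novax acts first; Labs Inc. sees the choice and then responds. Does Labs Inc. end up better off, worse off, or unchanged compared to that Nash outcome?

worse off

Work backward from Labs Inc.'s decision.
- R0: Labs Inc. compares 9, 5, 10 and picks High; Novax would get 1.
- R1: Labs Inc. compares 7, 5, 12 and picks High; Novax would get 0.
- R2: Labs Inc. compares 12, 4, 11 and picks Low; Novax would get 9.
- R3: Labs Inc. compares 1, 4, 3 and picks Med; Novax would get 11.
Among 1, 0, 9, 11, the best is 11 at R3. Subgame-perfect outcome: (Med, R3) with payoffs (4, 11).
For the simultaneous game, intersect best replies.
Labs Inc.'s best replies: R0→High; R1→High; R2→Low; R3→Med.
Novax's best replies: Low→R2; Med→R1; High→R2.
Only (Low, R2) has each player best-responding; Nash payoffs (12, 9).
Labs Inc. earns 4 sequentially versus 12 at the Nash outcome: worse off.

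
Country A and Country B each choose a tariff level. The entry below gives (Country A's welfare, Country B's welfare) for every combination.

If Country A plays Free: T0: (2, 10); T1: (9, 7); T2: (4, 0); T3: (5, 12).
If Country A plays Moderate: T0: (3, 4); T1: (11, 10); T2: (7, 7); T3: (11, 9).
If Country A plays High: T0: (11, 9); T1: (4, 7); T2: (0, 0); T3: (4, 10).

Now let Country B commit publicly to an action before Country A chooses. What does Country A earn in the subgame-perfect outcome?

11

Country A best-responds to each possible Country B move:
- T0 → Country A plays High (best of 2, 3, 11); Country B gets 9.
- T1 → Country A plays Moderate (best of 9, 11, 4); Country B gets 10.
- T2 → Country A plays Moderate (best of 4, 7, 0); Country B gets 7.
- T3 → Country A plays Moderate (best of 5, 11, 4); Country B gets 9.
Maximizing over 9, 10, 7, 9, Country B chooses T1. Subgame-perfect outcome: (Moderate, T1) with payoffs (11, 10).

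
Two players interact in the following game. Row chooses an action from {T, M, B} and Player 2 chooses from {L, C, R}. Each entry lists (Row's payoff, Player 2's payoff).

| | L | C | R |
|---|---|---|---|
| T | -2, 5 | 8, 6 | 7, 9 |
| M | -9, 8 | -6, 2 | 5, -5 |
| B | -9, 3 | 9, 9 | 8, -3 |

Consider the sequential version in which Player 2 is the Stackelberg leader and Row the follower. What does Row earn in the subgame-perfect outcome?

9

Work backward from Row's decision.
- L: BR = T, leader payoff 5.
- C: BR = B, leader payoff 9.
- R: BR = B, leader payoff -3.
Player 2's induced payoffs are 5, 9, -3, so Player 2 commits to C. Subgame-perfect outcome: (B, C) with payoffs (9, 9).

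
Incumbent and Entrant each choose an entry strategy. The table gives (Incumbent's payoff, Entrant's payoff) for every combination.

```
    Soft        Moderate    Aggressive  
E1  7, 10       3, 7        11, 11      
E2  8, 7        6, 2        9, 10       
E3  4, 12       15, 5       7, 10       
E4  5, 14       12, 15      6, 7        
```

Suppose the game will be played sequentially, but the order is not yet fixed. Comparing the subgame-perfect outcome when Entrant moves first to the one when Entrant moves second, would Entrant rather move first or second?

If Incumbent leads: Entrant's best replies are E1→Aggressive, E2→Aggressive, E3→Soft, E4→Moderate; Incumbent's induced payoffs 11, 9, 4, 12; outcome (E4, Moderate), payoffs (12, 15).
If Entrant leads: Incumbent's best replies are Soft→E2, Moderate→E3, Aggressive→E1; Entrant's induced payoffs 7, 5, 11; outcome (E1, Aggressive), payoffs (11, 11).
Entrant gets 11 moving first and 15 moving second, so Entrant prefers to move second.

second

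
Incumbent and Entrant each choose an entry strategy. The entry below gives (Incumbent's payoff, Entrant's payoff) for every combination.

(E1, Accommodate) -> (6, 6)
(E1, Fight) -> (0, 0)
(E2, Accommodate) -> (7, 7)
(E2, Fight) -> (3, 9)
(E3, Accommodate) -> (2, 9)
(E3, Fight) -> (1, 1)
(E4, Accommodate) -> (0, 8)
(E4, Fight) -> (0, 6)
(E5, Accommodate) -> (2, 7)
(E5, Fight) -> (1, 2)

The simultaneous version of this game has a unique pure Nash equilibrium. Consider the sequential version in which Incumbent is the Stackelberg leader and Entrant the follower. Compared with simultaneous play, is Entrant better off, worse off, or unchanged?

Backward induction with Incumbent moving first.
- E1: Entrant compares 6, 0 and picks Accommodate; Incumbent would get 6.
- E2: Entrant compares 7, 9 and picks Fight; Incumbent would get 3.
- E3: Entrant compares 9, 1 and picks Accommodate; Incumbent would get 2.
- E4: Entrant compares 8, 6 and picks Accommodate; Incumbent would get 0.
- E5: Entrant compares 7, 2 and picks Accommodate; Incumbent would get 2.
Maximizing over 6, 3, 2, 0, 2, Incumbent chooses E1. Subgame-perfect outcome: (E1, Accommodate) with payoffs (6, 6).
For the simultaneous game, intersect best replies.
Incumbent's best replies: Accommodate→E2; Fight→E2.
Entrant's best replies: E1→Accommodate; E2→Fight; E3→Accommodate; E4→Accommodate; E5→Accommodate.
The unique mutual best reply is (E2, Fight), giving (3, 9).
Entrant earns 6 sequentially versus 9 at the Nash outcome: worse off.

worse off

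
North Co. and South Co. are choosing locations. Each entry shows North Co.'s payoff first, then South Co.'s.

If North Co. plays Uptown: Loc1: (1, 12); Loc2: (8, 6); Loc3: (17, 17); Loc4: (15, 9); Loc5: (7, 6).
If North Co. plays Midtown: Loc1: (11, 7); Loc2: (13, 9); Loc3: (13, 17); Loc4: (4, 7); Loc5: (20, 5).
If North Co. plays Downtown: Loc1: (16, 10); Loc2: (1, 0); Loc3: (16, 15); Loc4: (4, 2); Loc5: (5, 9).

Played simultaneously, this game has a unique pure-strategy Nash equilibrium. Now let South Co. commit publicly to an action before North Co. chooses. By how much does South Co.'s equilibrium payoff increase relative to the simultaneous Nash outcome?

0

North Co. best-responds to each possible South Co. move:
- Loc1 → North Co. plays Downtown (best of 1, 11, 16); South Co. gets 10.
- Loc2 → North Co. plays Midtown (best of 8, 13, 1); South Co. gets 9.
- Loc3 → North Co. plays Uptown (best of 17, 13, 16); South Co. gets 17.
- Loc4 → North Co. plays Uptown (best of 15, 4, 4); South Co. gets 9.
- Loc5 → North Co. plays Midtown (best of 7, 20, 5); South Co. gets 5.
Among 10, 9, 17, 9, 5, the best is 17 at Loc3. Subgame-perfect outcome: (Uptown, Loc3) with payoffs (17, 17).
For the simultaneous game, intersect best replies.
North Co.'s best replies: Loc1→Downtown; Loc2→Midtown; Loc3→Uptown; Loc4→Uptown; Loc5→Midtown.
South Co.'s best replies: Uptown→Loc3; Midtown→Loc3; Downtown→Loc3.
Only (Uptown, Loc3) has each player best-responding; Nash payoffs (17, 17).
South Co.'s commitment gain: 17 − 17 = 0.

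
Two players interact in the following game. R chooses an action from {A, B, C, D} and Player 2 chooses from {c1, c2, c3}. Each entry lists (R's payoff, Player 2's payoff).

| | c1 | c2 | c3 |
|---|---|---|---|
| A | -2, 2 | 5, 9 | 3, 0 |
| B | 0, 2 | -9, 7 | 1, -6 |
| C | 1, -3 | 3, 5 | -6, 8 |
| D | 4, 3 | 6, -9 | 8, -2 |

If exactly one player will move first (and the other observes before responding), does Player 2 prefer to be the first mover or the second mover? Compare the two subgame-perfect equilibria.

If R leads: Player 2's best replies are A→c2, B→c2, C→c3, D→c1; R's induced payoffs 5, -9, -6, 4; outcome (A, c2), payoffs (5, 9).
If Player 2 leads: R's best replies are c1→D, c2→D, c3→D; Player 2's induced payoffs 3, -9, -2; outcome (D, c1), payoffs (4, 3).
Player 2 gets 3 moving first and 9 moving second, so Player 2 prefers to move second.

second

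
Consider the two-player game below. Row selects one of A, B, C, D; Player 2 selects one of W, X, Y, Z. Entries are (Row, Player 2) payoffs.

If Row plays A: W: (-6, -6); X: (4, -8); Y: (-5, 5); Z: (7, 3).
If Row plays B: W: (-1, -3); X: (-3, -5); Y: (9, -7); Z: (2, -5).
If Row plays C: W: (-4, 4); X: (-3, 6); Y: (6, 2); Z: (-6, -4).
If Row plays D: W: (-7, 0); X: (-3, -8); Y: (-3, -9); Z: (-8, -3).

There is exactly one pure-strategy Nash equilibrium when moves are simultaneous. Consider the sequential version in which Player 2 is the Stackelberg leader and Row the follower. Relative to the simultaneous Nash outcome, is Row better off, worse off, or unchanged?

better off

Backward induction with Player 2 moving first.
- W → Row plays B (best of -6, -1, -4, -7); Player 2 gets -3.
- X → Row plays A (best of 4, -3, -3, -3); Player 2 gets -8.
- Y → Row plays B (best of -5, 9, 6, -3); Player 2 gets -7.
- Z → Row plays A (best of 7, 2, -6, -8); Player 2 gets 3.
Maximizing over -3, -8, -7, 3, Player 2 chooses Z. Subgame-perfect outcome: (A, Z) with payoffs (7, 3).
Now find the simultaneous Nash equilibrium.
Row's best replies: W→B; X→A; Y→B; Z→A.
Player 2's best replies: A→Y; B→W; C→X; D→W.
The unique mutual best reply is (B, W), giving (-1, -3).
Row earns 7 sequentially versus -1 at the Nash outcome: better off.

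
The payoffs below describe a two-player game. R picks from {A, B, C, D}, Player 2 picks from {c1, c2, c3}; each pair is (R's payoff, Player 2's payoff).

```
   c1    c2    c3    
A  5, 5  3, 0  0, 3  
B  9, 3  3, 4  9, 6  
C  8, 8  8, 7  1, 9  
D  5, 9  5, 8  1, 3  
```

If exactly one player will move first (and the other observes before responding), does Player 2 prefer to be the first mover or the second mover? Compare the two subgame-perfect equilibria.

first

If R leads: Player 2's best replies are A→c1, B→c3, C→c3, D→c1; R's induced payoffs 5, 9, 1, 5; outcome (B, c3), payoffs (9, 6).
If Player 2 leads: R's best replies are c1→B, c2→C, c3→B; Player 2's induced payoffs 3, 7, 6; outcome (C, c2), payoffs (8, 7).
Player 2 gets 7 moving first and 6 moving second, so Player 2 prefers to move first.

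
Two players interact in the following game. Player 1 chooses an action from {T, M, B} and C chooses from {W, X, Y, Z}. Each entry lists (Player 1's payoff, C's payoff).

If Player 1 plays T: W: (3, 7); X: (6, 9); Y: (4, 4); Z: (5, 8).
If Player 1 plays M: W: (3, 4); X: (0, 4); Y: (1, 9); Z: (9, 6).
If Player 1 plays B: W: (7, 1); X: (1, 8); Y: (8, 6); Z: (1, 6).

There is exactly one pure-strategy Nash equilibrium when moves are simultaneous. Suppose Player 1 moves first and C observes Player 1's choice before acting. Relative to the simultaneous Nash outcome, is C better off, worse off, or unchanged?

Solve by backward induction (Player 1 leads).
- T: BR = X, leader payoff 6.
- M: BR = Y, leader payoff 1.
- B: BR = X, leader payoff 1.
Among 6, 1, 1, the best is 6 at T. Subgame-perfect outcome: (T, X) with payoffs (6, 9).
For the simultaneous game, intersect best replies.
Player 1's best replies: W→B; X→T; Y→B; Z→M.
C's best replies: T→X; M→Y; B→X.
Only (T, X) has each player best-responding; Nash payoffs (6, 9).
C earns 9 sequentially versus 9 at the Nash outcome: unchanged.

unchanged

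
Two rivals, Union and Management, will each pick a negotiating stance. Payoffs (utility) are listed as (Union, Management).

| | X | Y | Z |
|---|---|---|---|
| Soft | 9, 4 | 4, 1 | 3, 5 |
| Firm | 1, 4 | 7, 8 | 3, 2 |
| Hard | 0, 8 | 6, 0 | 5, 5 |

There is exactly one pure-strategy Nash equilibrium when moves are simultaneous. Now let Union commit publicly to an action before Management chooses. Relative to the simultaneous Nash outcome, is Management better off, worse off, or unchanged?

unchanged

Work backward from Management's decision.
- Soft → Management plays Z (best of 4, 1, 5); Union gets 3.
- Firm → Management plays Y (best of 4, 8, 2); Union gets 7.
- Hard → Management plays X (best of 8, 0, 5); Union gets 0.
Among 3, 7, 0, the best is 7 at Firm. Subgame-perfect outcome: (Firm, Y) with payoffs (7, 8).
Under simultaneous play:
Union's best replies: X→Soft; Y→Firm; Z→Hard.
Management's best replies: Soft→Z; Firm→Y; Hard→X.
The unique mutual best reply is (Firm, Y), giving (7, 8).
Management earns 8 sequentially versus 8 at the Nash outcome: unchanged.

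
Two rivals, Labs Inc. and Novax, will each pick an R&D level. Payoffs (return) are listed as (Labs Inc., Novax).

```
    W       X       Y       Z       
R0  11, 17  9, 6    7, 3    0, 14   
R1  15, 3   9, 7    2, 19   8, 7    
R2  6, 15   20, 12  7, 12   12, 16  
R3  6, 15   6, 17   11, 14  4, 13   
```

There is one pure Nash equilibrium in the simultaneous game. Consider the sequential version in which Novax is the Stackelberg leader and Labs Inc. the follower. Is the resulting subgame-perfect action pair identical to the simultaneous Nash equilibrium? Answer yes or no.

Work backward from Labs Inc.'s decision.
- W → Labs Inc. plays R1 (best of 11, 15, 6, 6); Novax gets 3.
- X → Labs Inc. plays R2 (best of 9, 9, 20, 6); Novax gets 12.
- Y → Labs Inc. plays R3 (best of 7, 2, 7, 11); Novax gets 14.
- Z → Labs Inc. plays R2 (best of 0, 8, 12, 4); Novax gets 16.
Maximizing over 3, 12, 14, 16, Novax chooses Z. Subgame-perfect outcome: (R2, Z) with payoffs (12, 16).
Now find the simultaneous Nash equilibrium.
Labs Inc.'s best replies: W→R1; X→R2; Y→R3; Z→R2.
Novax's best replies: R0→W; R1→Y; R2→Z; R3→X.
The unique mutual best reply is (R2, Z), giving (12, 16).
Sequential outcome (R2, Z) coincides with the Nash profile (R2, Z).

yes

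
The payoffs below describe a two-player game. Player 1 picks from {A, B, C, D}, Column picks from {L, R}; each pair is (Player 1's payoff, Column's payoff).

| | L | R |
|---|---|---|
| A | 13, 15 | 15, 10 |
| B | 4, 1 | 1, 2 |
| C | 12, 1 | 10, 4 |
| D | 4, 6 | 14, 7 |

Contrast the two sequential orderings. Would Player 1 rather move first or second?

first

If Player 1 leads: Column's best replies are A→L, B→R, C→R, D→R; Player 1's induced payoffs 13, 1, 10, 14; outcome (D, R), payoffs (14, 7).
If Column leads: Player 1's best replies are L→A, R→A; Column's induced payoffs 15, 10; outcome (A, L), payoffs (13, 15).
Player 1 gets 14 moving first and 13 moving second, so Player 1 prefers to move first.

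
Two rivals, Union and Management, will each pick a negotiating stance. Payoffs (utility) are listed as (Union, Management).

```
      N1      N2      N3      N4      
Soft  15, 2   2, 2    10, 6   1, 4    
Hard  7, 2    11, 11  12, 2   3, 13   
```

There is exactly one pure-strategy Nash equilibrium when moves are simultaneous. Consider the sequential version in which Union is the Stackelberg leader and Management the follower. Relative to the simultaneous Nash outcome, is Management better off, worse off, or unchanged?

Management best-responds to each possible Union move:
- Soft: BR = N3, leader payoff 10.
- Hard: BR = N4, leader payoff 3.
Union's induced payoffs are 10, 3, so Union commits to Soft. Subgame-perfect outcome: (Soft, N3) with payoffs (10, 6).
Now find the simultaneous Nash equilibrium.
Union's best replies: N1→Soft; N2→Hard; N3→Hard; N4→Hard.
Management's best replies: Soft→N3; Hard→N4.
The unique mutual best reply is (Hard, N4), giving (3, 13).
Management earns 6 sequentially versus 13 at the Nash outcome: worse off.

worse off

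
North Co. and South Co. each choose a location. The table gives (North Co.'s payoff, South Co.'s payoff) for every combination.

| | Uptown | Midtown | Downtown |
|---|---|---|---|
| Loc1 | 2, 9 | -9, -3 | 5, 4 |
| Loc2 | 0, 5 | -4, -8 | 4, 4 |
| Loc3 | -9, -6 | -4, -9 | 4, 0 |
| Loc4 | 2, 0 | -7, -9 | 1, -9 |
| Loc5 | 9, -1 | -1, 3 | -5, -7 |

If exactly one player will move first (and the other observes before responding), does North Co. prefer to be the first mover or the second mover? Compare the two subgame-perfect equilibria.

second

If North Co. leads: South Co.'s best replies are Loc1→Uptown, Loc2→Uptown, Loc3→Downtown, Loc4→Uptown, Loc5→Midtown; North Co.'s induced payoffs 2, 0, 4, 2, -1; outcome (Loc3, Downtown), payoffs (4, 0).
If South Co. leads: North Co.'s best replies are Uptown→Loc5, Midtown→Loc5, Downtown→Loc1; South Co.'s induced payoffs -1, 3, 4; outcome (Loc1, Downtown), payoffs (5, 4).
North Co. gets 4 moving first and 5 moving second, so North Co. prefers to move second.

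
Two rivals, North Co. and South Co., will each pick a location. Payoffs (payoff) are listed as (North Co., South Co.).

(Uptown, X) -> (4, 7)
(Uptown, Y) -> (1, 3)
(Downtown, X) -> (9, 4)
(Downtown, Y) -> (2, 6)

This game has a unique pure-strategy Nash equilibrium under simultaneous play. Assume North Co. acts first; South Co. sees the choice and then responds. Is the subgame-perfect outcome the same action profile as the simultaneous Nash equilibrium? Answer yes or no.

Backward induction with North Co. moving first.
- Uptown: BR = X, leader payoff 4.
- Downtown: BR = Y, leader payoff 2.
Maximizing over 4, 2, North Co. chooses Uptown. Subgame-perfect outcome: (Uptown, X) with payoffs (4, 7).
For the simultaneous game, intersect best replies.
North Co.'s best replies: X→Downtown; Y→Downtown.
South Co.'s best replies: Uptown→X; Downtown→Y.
Only (Downtown, Y) has each player best-responding; Nash payoffs (2, 6).
Sequential outcome (Uptown, X) differs from the Nash profile (Downtown, Y).

no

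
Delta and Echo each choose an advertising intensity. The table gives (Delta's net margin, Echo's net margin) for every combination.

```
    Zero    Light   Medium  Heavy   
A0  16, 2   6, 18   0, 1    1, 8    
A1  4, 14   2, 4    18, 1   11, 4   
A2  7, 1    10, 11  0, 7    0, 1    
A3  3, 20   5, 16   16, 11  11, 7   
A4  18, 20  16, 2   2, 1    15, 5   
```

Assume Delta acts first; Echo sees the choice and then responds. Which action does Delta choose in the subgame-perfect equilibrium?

Solve by backward induction (Delta leads).
- A0 → Echo plays Light (best of 2, 18, 1, 8); Delta gets 6.
- A1 → Echo plays Zero (best of 14, 4, 1, 4); Delta gets 4.
- A2 → Echo plays Light (best of 1, 11, 7, 1); Delta gets 10.
- A3 → Echo plays Zero (best of 20, 16, 11, 7); Delta gets 3.
- A4 → Echo plays Zero (best of 20, 2, 1, 5); Delta gets 18.
Delta's induced payoffs are 6, 4, 10, 3, 18, so Delta commits to A4. Subgame-perfect outcome: (A4, Zero) with payoffs (18, 20).

A4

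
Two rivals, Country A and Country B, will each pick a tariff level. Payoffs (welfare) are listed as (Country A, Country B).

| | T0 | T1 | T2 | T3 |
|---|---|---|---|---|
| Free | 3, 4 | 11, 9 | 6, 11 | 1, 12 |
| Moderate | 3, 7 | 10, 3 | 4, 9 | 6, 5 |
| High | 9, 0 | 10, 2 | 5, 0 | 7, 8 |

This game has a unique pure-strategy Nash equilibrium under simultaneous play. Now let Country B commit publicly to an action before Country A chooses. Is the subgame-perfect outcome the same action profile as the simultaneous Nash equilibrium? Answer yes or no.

no

Solve by backward induction (Country B leads).
- T0: BR = High, leader payoff 0.
- T1: BR = Free, leader payoff 9.
- T2: BR = Free, leader payoff 11.
- T3: BR = High, leader payoff 8.
Maximizing over 0, 9, 11, 8, Country B chooses T2. Subgame-perfect outcome: (Free, T2) with payoffs (6, 11).
For the simultaneous game, intersect best replies.
Country A's best replies: T0→High; T1→Free; T2→Free; T3→High.
Country B's best replies: Free→T3; Moderate→T2; High→T3.
Only (High, T3) has each player best-responding; Nash payoffs (7, 8).
Sequential outcome (Free, T2) differs from the Nash profile (High, T3).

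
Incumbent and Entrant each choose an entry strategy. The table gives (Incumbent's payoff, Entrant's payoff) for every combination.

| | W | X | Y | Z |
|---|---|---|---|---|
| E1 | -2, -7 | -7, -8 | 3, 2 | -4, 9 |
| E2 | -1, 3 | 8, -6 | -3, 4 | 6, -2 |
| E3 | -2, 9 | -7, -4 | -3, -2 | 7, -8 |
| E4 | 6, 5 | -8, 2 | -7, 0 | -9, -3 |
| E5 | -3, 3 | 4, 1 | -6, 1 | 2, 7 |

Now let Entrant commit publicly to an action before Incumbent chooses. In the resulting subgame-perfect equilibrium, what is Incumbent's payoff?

6

Work backward from Incumbent's decision.
- W: BR = E4, leader payoff 5.
- X: BR = E2, leader payoff -6.
- Y: BR = E1, leader payoff 2.
- Z: BR = E3, leader payoff -8.
Entrant's induced payoffs are 5, -6, 2, -8, so Entrant commits to W. Subgame-perfect outcome: (E4, W) with payoffs (6, 5).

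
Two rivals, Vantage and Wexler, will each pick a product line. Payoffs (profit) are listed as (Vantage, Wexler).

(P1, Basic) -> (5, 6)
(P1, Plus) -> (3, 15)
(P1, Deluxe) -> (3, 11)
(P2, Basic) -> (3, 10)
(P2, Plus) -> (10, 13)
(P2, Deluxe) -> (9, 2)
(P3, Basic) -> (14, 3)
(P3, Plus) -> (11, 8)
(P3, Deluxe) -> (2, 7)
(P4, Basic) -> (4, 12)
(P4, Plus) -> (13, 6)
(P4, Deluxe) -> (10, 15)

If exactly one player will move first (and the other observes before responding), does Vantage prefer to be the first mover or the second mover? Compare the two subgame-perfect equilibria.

first

If Vantage leads: Wexler's best replies are P1→Plus, P2→Plus, P3→Plus, P4→Deluxe; Vantage's induced payoffs 3, 10, 11, 10; outcome (P3, Plus), payoffs (11, 8).
If Wexler leads: Vantage's best replies are Basic→P3, Plus→P4, Deluxe→P4; Wexler's induced payoffs 3, 6, 15; outcome (P4, Deluxe), payoffs (10, 15).
Vantage gets 11 moving first and 10 moving second, so Vantage prefers to move first.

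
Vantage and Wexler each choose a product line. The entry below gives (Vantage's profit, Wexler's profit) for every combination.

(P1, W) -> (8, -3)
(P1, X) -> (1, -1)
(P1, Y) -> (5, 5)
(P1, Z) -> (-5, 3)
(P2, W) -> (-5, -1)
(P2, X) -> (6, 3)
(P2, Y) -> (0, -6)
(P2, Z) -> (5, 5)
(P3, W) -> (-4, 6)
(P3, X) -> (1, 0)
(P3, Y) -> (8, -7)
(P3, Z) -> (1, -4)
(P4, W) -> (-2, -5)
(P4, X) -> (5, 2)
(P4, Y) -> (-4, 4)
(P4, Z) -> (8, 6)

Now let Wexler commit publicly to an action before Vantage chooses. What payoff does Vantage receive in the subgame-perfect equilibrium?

Vantage best-responds to each possible Wexler move:
- W: BR = P1, leader payoff -3.
- X: BR = P2, leader payoff 3.
- Y: BR = P3, leader payoff -7.
- Z: BR = P4, leader payoff 6.
Wexler's induced payoffs are -3, 3, -7, 6, so Wexler commits to Z. Subgame-perfect outcome: (P4, Z) with payoffs (8, 6).

8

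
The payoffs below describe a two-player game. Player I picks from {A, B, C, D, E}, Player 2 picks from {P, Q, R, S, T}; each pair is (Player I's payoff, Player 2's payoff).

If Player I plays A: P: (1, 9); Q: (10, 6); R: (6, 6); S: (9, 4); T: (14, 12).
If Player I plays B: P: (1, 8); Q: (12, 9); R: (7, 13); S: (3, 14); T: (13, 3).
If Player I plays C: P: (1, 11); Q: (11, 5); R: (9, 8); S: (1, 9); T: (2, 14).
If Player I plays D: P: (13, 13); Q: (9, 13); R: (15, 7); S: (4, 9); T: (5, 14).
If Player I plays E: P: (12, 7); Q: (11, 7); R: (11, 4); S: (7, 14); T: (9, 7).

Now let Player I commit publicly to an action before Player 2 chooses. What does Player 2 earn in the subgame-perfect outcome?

12

Backward induction with Player I moving first.
- A → Player 2 plays T (best of 9, 6, 6, 4, 12); Player I gets 14.
- B → Player 2 plays S (best of 8, 9, 13, 14, 3); Player I gets 3.
- C → Player 2 plays T (best of 11, 5, 8, 9, 14); Player I gets 2.
- D → Player 2 plays T (best of 13, 13, 7, 9, 14); Player I gets 5.
- E → Player 2 plays S (best of 7, 7, 4, 14, 7); Player I gets 7.
Player I's induced payoffs are 14, 3, 2, 5, 7, so Player I commits to A. Subgame-perfect outcome: (A, T) with payoffs (14, 12).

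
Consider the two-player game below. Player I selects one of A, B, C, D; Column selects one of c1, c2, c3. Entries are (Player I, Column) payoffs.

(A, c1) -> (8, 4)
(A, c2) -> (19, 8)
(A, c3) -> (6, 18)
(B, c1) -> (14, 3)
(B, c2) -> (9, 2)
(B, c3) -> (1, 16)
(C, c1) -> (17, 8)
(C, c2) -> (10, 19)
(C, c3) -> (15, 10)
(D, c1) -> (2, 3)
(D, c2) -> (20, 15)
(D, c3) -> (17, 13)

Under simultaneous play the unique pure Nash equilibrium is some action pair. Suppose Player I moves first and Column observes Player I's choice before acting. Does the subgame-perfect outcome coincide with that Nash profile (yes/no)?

Solve by backward induction (Player I leads).
- A → Column plays c3 (best of 4, 8, 18); Player I gets 6.
- B → Column plays c3 (best of 3, 2, 16); Player I gets 1.
- C → Column plays c2 (best of 8, 19, 10); Player I gets 10.
- D → Column plays c2 (best of 3, 15, 13); Player I gets 20.
Maximizing over 6, 1, 10, 20, Player I chooses D. Subgame-perfect outcome: (D, c2) with payoffs (20, 15).
Under simultaneous play:
Player I's best replies: c1→C; c2→D; c3→D.
Column's best replies: A→c3; B→c3; C→c2; D→c2.
Only (D, c2) has each player best-responding; Nash payoffs (20, 15).
Sequential outcome (D, c2) coincides with the Nash profile (D, c2).

yes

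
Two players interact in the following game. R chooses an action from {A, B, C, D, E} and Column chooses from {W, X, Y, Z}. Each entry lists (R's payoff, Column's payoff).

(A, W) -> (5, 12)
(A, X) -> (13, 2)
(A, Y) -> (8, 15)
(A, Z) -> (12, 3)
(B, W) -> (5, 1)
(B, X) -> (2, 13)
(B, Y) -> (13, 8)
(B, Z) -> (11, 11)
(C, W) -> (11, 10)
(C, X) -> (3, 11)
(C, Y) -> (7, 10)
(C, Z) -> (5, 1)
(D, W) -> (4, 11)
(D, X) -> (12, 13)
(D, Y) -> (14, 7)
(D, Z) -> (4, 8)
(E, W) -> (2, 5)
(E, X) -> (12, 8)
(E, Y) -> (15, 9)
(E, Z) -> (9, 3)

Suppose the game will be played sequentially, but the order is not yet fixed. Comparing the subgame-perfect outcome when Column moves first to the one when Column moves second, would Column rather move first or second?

If R leads: Column's best replies are A→Y, B→X, C→X, D→X, E→Y; R's induced payoffs 8, 2, 3, 12, 15; outcome (E, Y), payoffs (15, 9).
If Column leads: R's best replies are W→C, X→A, Y→E, Z→A; Column's induced payoffs 10, 2, 9, 3; outcome (C, W), payoffs (11, 10).
Column gets 10 moving first and 9 moving second, so Column prefers to move first.

first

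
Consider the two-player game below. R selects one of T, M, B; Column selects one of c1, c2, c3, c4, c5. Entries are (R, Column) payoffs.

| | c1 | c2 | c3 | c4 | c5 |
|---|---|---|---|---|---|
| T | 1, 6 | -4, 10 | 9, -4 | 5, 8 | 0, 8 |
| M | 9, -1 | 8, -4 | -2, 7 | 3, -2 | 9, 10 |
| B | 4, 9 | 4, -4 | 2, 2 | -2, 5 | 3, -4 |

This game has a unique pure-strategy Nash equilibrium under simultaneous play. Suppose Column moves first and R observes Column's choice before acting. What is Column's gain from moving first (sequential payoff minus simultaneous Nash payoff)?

R best-responds to each possible Column move:
- c1: BR = M, leader payoff -1.
- c2: BR = M, leader payoff -4.
- c3: BR = T, leader payoff -4.
- c4: BR = T, leader payoff 8.
- c5: BR = M, leader payoff 10.
Among -1, -4, -4, 8, 10, the best is 10 at c5. Subgame-perfect outcome: (M, c5) with payoffs (9, 10).
Under simultaneous play:
R's best replies: c1→M; c2→M; c3→T; c4→T; c5→M.
Column's best replies: T→c2; M→c5; B→c1.
The unique mutual best reply is (M, c5), giving (9, 10).
Column's commitment gain: 10 − 10 = 0.

0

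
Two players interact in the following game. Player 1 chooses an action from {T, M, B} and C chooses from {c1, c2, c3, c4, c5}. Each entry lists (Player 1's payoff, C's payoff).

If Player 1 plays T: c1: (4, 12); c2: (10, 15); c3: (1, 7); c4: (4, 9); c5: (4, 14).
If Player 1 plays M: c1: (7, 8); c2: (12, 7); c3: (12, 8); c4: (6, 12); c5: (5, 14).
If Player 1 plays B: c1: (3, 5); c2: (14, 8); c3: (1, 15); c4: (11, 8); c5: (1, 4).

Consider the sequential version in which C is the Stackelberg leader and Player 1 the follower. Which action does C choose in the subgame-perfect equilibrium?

Work backward from Player 1's decision.
- c1: BR = M, leader payoff 8.
- c2: BR = B, leader payoff 8.
- c3: BR = M, leader payoff 8.
- c4: BR = B, leader payoff 8.
- c5: BR = M, leader payoff 14.
Maximizing over 8, 8, 8, 8, 14, C chooses c5. Subgame-perfect outcome: (M, c5) with payoffs (5, 14).

c5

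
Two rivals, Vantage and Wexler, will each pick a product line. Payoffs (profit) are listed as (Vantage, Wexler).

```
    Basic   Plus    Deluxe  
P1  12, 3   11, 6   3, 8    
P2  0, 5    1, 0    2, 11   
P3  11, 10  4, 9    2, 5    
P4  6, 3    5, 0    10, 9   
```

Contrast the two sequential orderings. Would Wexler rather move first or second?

If Vantage leads: Wexler's best replies are P1→Deluxe, P2→Deluxe, P3→Basic, P4→Deluxe; Vantage's induced payoffs 3, 2, 11, 10; outcome (P3, Basic), payoffs (11, 10).
If Wexler leads: Vantage's best replies are Basic→P1, Plus→P1, Deluxe→P4; Wexler's induced payoffs 3, 6, 9; outcome (P4, Deluxe), payoffs (10, 9).
Wexler gets 9 moving first and 10 moving second, so Wexler prefers to move second.

second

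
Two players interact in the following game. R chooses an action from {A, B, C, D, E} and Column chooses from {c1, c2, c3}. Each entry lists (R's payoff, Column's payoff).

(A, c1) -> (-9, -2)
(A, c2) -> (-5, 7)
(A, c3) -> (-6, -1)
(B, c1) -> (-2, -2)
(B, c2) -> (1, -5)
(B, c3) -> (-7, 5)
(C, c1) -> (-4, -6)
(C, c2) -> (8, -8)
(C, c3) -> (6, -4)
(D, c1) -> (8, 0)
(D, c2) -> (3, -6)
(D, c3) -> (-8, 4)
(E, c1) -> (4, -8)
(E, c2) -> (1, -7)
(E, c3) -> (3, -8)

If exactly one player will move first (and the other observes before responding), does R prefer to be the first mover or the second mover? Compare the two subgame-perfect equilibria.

second

If R leads: Column's best replies are A→c2, B→c3, C→c3, D→c3, E→c2; R's induced payoffs -5, -7, 6, -8, 1; outcome (C, c3), payoffs (6, -4).
If Column leads: R's best replies are c1→D, c2→C, c3→C; Column's induced payoffs 0, -8, -4; outcome (D, c1), payoffs (8, 0).
R gets 6 moving first and 8 moving second, so R prefers to move second.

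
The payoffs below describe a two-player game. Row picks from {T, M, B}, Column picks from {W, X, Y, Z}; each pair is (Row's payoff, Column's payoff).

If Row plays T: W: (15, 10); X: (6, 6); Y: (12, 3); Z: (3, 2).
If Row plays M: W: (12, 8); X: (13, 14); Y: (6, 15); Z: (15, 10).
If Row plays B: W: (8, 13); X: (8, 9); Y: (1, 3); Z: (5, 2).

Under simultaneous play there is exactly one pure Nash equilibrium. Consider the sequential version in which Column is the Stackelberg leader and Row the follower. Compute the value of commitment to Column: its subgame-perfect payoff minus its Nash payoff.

4

Row best-responds to each possible Column move:
- W: BR = T, leader payoff 10.
- X: BR = M, leader payoff 14.
- Y: BR = T, leader payoff 3.
- Z: BR = M, leader payoff 10.
Among 10, 14, 3, 10, the best is 14 at X. Subgame-perfect outcome: (M, X) with payoffs (13, 14).
Under simultaneous play:
Row's best replies: W→T; X→M; Y→T; Z→M.
Column's best replies: T→W; M→Y; B→W.
Only (T, W) has each player best-responding; Nash payoffs (15, 10).
Column's commitment gain: 14 − 10 = 4.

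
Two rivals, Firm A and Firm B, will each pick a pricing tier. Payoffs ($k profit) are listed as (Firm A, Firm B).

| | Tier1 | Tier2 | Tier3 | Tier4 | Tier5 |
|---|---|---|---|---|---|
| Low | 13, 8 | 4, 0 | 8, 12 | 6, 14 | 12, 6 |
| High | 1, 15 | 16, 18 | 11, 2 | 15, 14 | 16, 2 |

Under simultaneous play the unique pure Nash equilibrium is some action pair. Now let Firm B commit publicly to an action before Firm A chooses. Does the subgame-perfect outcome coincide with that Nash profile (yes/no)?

Firm A best-responds to each possible Firm B move:
- Tier1 → Firm A plays Low (best of 13, 1); Firm B gets 8.
- Tier2 → Firm A plays High (best of 4, 16); Firm B gets 18.
- Tier3 → Firm A plays High (best of 8, 11); Firm B gets 2.
- Tier4 → Firm A plays High (best of 6, 15); Firm B gets 14.
- Tier5 → Firm A plays High (best of 12, 16); Firm B gets 2.
Firm B's induced payoffs are 8, 18, 2, 14, 2, so Firm B commits to Tier2. Subgame-perfect outcome: (High, Tier2) with payoffs (16, 18).
Now find the simultaneous Nash equilibrium.
Firm A's best replies: Tier1→Low; Tier2→High; Tier3→High; Tier4→High; Tier5→High.
Firm B's best replies: Low→Tier4; High→Tier2.
The unique mutual best reply is (High, Tier2), giving (16, 18).
Sequential outcome (High, Tier2) coincides with the Nash profile (High, Tier2).

yes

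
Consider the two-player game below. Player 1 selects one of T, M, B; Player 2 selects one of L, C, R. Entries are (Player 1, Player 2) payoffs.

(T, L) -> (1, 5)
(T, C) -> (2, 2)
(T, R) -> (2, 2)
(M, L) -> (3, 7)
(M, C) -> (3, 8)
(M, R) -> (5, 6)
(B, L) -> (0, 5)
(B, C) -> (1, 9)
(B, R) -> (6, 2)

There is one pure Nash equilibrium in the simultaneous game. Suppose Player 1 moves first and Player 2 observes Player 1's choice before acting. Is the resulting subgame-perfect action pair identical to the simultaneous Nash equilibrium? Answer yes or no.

Work backward from Player 2's decision.
- T → Player 2 plays L (best of 5, 2, 2); Player 1 gets 1.
- M → Player 2 plays C (best of 7, 8, 6); Player 1 gets 3.
- B → Player 2 plays C (best of 5, 9, 2); Player 1 gets 1.
Among 1, 3, 1, the best is 3 at M. Subgame-perfect outcome: (M, C) with payoffs (3, 8).
Now find the simultaneous Nash equilibrium.
Player 1's best replies: L→M; C→M; R→B.
Player 2's best replies: T→L; M→C; B→C.
Only (M, C) has each player best-responding; Nash payoffs (3, 8).
Sequential outcome (M, C) coincides with the Nash profile (M, C).

yes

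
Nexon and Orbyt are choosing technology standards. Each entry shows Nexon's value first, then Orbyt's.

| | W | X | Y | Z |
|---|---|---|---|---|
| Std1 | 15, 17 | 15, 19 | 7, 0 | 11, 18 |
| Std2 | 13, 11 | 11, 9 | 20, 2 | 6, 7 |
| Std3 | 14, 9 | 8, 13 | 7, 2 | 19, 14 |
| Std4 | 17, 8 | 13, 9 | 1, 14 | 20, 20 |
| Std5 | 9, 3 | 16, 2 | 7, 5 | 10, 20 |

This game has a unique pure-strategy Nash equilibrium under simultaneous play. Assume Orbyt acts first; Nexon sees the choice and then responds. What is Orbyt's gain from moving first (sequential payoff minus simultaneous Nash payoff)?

0

Solve by backward induction (Orbyt leads).
- W → Nexon plays Std4 (best of 15, 13, 14, 17, 9); Orbyt gets 8.
- X → Nexon plays Std5 (best of 15, 11, 8, 13, 16); Orbyt gets 2.
- Y → Nexon plays Std2 (best of 7, 20, 7, 1, 7); Orbyt gets 2.
- Z → Nexon plays Std4 (best of 11, 6, 19, 20, 10); Orbyt gets 20.
Maximizing over 8, 2, 2, 20, Orbyt chooses Z. Subgame-perfect outcome: (Std4, Z) with payoffs (20, 20).
Now find the simultaneous Nash equilibrium.
Nexon's best replies: W→Std4; X→Std5; Y→Std2; Z→Std4.
Orbyt's best replies: Std1→X; Std2→W; Std3→Z; Std4→Z; Std5→Z.
Only (Std4, Z) has each player best-responding; Nash payoffs (20, 20).
Orbyt's commitment gain: 20 − 20 = 0.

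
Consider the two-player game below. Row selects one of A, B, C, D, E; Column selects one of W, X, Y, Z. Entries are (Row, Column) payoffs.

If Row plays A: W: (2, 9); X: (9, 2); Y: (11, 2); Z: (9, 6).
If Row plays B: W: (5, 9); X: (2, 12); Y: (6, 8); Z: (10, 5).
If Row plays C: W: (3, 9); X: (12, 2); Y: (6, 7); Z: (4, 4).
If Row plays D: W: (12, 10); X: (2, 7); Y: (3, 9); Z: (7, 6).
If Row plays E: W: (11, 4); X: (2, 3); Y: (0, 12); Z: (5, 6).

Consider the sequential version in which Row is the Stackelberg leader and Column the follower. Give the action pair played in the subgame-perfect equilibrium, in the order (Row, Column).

(D, W)

Work backward from Column's decision.
- A → Column plays W (best of 9, 2, 2, 6); Row gets 2.
- B → Column plays X (best of 9, 12, 8, 5); Row gets 2.
- C → Column plays W (best of 9, 2, 7, 4); Row gets 3.
- D → Column plays W (best of 10, 7, 9, 6); Row gets 12.
- E → Column plays Y (best of 4, 3, 12, 6); Row gets 0.
Row's induced payoffs are 2, 2, 3, 12, 0, so Row commits to D. Subgame-perfect outcome: (D, W) with payoffs (12, 10).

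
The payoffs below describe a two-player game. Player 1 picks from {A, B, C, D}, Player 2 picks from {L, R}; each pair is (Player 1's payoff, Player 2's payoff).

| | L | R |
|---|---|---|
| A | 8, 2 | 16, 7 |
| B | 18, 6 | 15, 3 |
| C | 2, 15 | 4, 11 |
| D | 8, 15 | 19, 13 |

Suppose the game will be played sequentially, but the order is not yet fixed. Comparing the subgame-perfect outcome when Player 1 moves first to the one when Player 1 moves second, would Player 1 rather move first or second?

If Player 1 leads: Player 2's best replies are A→R, B→L, C→L, D→L; Player 1's induced payoffs 16, 18, 2, 8; outcome (B, L), payoffs (18, 6).
If Player 2 leads: Player 1's best replies are L→B, R→D; Player 2's induced payoffs 6, 13; outcome (D, R), payoffs (19, 13).
Player 1 gets 18 moving first and 19 moving second, so Player 1 prefers to move second.

second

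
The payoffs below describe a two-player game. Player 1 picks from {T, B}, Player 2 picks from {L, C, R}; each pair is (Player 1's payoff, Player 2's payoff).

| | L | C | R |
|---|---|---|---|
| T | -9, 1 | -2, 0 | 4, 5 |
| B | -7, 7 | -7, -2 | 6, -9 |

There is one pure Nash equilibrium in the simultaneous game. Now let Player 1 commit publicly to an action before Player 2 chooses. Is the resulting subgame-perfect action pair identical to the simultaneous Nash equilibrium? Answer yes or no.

Solve by backward induction (Player 1 leads).
- T: Player 2 compares 1, 0, 5 and picks R; Player 1 would get 4.
- B: Player 2 compares 7, -2, -9 and picks L; Player 1 would get -7.
Maximizing over 4, -7, Player 1 chooses T. Subgame-perfect outcome: (T, R) with payoffs (4, 5).
Now find the simultaneous Nash equilibrium.
Player 1's best replies: L→B; C→T; R→B.
Player 2's best replies: T→R; B→L.
The unique mutual best reply is (B, L), giving (-7, 7).
Sequential outcome (T, R) differs from the Nash profile (B, L).

no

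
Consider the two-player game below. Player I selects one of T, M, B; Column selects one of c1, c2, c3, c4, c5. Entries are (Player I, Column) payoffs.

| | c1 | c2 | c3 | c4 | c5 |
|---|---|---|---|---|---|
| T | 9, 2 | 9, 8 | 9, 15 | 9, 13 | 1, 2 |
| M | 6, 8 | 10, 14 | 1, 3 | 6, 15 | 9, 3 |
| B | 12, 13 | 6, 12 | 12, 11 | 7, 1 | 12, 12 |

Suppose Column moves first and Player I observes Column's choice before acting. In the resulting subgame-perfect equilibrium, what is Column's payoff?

Work backward from Player I's decision.
- c1: Player I compares 9, 6, 12 and picks B; Column would get 13.
- c2: Player I compares 9, 10, 6 and picks M; Column would get 14.
- c3: Player I compares 9, 1, 12 and picks B; Column would get 11.
- c4: Player I compares 9, 6, 7 and picks T; Column would get 13.
- c5: Player I compares 1, 9, 12 and picks B; Column would get 12.
Among 13, 14, 11, 13, 12, the best is 14 at c2. Subgame-perfect outcome: (M, c2) with payoffs (10, 14).

14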